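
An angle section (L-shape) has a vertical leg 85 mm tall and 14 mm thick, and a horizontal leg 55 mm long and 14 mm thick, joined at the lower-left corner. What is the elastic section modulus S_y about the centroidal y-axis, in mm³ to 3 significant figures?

S_y ≈ 1.01 × 10⁴ mm³

Split into non-overlapping primitives; take the origin at the lower-left of the bounding box.
Vertical leg: 14 × 85, A = 1 190 mm², x = 7 mm, Ī = 19 437 mm⁴.
Horizontal leg (remainder): 41 × 14, A = 574 mm², x = 34.5 mm, Ī = 80 408 mm⁴.
Centroid: x̄ = ΣA·x / ΣA = 15.948 mm.
Transfer each piece to the centroidal y-axis using Ī + A·d² with d = x − 15.948:
  vertical leg: d = -8.9484 mm → contributes +114 725 mm⁴
  horizontal leg (remainder): d = 18.552 mm → contributes +277 956 mm⁴
Total I = 392 681 mm⁴.
Extreme fibre distance c = 39.052 mm; S = I/c = 10 055 mm³.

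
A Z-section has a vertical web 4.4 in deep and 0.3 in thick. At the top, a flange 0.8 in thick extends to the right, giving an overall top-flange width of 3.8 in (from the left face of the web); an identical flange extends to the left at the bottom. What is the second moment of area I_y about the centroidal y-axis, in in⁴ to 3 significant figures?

Split into non-overlapping primitives; take the origin at the lower-left of the bounding box.
Web: 0.3 × 4.4, A = 1.32 in², x = 3.65 in, Ī = 0.0099 in⁴.
Top flange (beyond web): 3.5 × 0.8, A = 2.8 in², x = 5.55 in, Ī = 2.8583 in⁴.
Bottom flange (beyond web): 3.5 × 0.8, A = 2.8 in², x = 1.75 in, Ī = 2.8583 in⁴.
Centroid: x̄ = ΣA·x / ΣA = 3.65 in.
Transfer each piece to the centroidal y-axis using Ī + A·d² with d = x − 3.65:
  web: d = 0 in → contributes +0.0099 in⁴
  top flange (beyond web): d = 1.9 in → contributes +12.966 in⁴
  bottom flange (beyond web): d = -1.9 in → contributes +12.966 in⁴
Total I = 25.943 in⁴.

I_y ≈ 25.9 in⁴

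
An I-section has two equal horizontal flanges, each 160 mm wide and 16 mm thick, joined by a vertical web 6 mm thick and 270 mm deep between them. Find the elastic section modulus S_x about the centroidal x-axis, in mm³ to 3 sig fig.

S_x ≈ 7.59 × 10⁵ mm³

Split into non-overlapping primitives; take the origin at the lower-left of the bounding box.
Bottom flange: 160 × 16, A = 2 560 mm², y = 8 mm, Ī = 54 613 mm⁴.
Web: 6 × 270, A = 1 620 mm², y = 151 mm, Ī = 9 841 500 mm⁴.
Top flange: 160 × 16, A = 2 560 mm², y = 294 mm, Ī = 54 613 mm⁴.
By symmetry the centroid is at mid-height, ȳ = 151 mm.
Transfer each piece to the centroidal x-axis using Ī + A·d² with d = y − 151:
  bottom flange: d = -143 mm → contributes +52 404 053 mm⁴
  web: d = 0 mm → contributes +9 841 500 mm⁴
  top flange: d = 143 mm → contributes +52 404 053 mm⁴
Total I = 114 649 607 mm⁴.
Extreme fibre distance c = 151 mm; S = I/c = 759 269 mm³.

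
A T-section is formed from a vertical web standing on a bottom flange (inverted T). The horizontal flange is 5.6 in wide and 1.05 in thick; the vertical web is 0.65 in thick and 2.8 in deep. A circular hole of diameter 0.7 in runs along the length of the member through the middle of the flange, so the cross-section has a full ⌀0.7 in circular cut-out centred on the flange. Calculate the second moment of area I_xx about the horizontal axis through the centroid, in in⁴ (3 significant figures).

Treat the section as a set of non-overlapping primitives; coordinates are from the bounding-box lower-left.
Flange: 5.6 × 1.05, A = 5.88 in², y = 0.525 in, Ī = 0.54023 in⁴.
Web: 0.65 × 2.8, A = 1.82 in², y = 2.45 in, Ī = 1.1891 in⁴.
Hole (subtracted): ⌀0.7, A = 0.38485 in², y = 0.525 in, Ī = 0.011786 in⁴.
Centroid: ȳ = ΣA·y / ΣA = 1.0039 in.
Transfer each piece to the horizontal axis through the centroid using Ī + A·d² with d = y − 1.0039:
  flange: d = -0.47894 in → contributes +1.889 in⁴
  web: d = 1.4461 in → contributes +4.9949 in⁴
  hole: d = -0.47894 in → contributes −0.10006 in⁴
Total I = 6.7838 in⁴.

I_xx ≈ 6.78 in⁴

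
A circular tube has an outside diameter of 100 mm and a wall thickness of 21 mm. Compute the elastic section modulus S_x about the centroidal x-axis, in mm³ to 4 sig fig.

S_x ≈ 8.706 × 10⁴ mm³

Treat the section as a set of non-overlapping primitives; coordinates are from the bounding-box lower-left.
Outer circle: ⌀100, A = 7853.98 mm², y = 50 mm, Ī = 4 908 739 mm⁴.
Bore (subtracted): ⌀58, A = 2642.08 mm², y = 50 mm, Ī = 555 497 mm⁴.
By symmetry the centroid is at mid-height, ȳ = 50 mm.
All pieces are centred on the centroidal x-axis, so I = ΣĪ (holes subtracted) = 4 353 241 mm⁴.
Extreme fibre distance c = 50 mm; S = I/c = 87064.8 mm³.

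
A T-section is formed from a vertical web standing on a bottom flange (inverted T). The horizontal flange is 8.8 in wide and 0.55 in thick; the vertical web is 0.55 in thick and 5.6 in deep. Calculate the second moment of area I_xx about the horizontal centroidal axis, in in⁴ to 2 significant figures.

Treat the section as a set of non-overlapping primitives; coordinates are from the bounding-box lower-left.
Flange: 8.8 × 0.55, A = 4.84 in², y = 0.275 in, Ī = 0.122 in⁴.
Web: 0.55 × 5.6, A = 3.08 in², y = 3.35 in, Ī = 8.049 in⁴.
Centroid: ȳ = ΣA·y / ΣA = 1.471 in.
Transfer each piece to the horizontal centroidal axis using Ī + A·d² with d = y − 1.471:
  flange: d = -1.196 in → contributes +7.043 in⁴
  web: d = 1.879 in → contributes +18.93 in⁴
Total I = 25.97 in⁴.

I_xx ≈ 26 in⁴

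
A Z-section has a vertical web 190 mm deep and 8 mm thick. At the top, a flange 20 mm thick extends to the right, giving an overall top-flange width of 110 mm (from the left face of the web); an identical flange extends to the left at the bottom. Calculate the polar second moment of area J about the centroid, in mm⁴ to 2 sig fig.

Break the section into simple shapes (no overlaps), measuring from the bottom-left corner of the bounding box.
Web: 8 × 190, A = 1 520 mm², y = 95 mm, Ī = 4 572 667 mm⁴.
Top flange (beyond web): 102 × 20, A = 2 040 mm², y = 180 mm, Ī = 68 000 mm⁴.
Bottom flange (beyond web): 102 × 20, A = 2 040 mm², y = 10 mm, Ī = 68 000 mm⁴.
Centroid: ȳ = ΣA·y / ΣA = 95 mm.
Transfer each piece to the centroidal x-axis using Ī + A·d² with d = y − 95:
  web: d = 0 mm → contributes +4 572 667 mm⁴
  top flange (beyond web): d = 85 mm → contributes +14 807 000 mm⁴
  bottom flange (beyond web): d = -85 mm → contributes +14 807 000 mm⁴
Total I = 34 186 667 mm⁴.
For the y-axis: x̄ = 106 mm.
Repeating about the centroidal y-axis gives I_y = 15 887 467 mm⁴.
Polar second moment: J = I_x + I_y = 50 074 133 mm⁴.

J ≈ 5.0 × 10⁷ mm⁴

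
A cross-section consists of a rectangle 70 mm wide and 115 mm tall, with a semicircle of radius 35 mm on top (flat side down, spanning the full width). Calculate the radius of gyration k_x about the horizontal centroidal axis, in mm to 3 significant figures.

Decompose the section into non-overlapping parts with the origin at the bottom-left of its bounding rectangle.
Rectangular body: 70 × 115, A = 8 050 mm², y = 57.5 mm, Ī = 8 871 771 mm⁴.
Semicircular cap: semicircle r = 35, A = 1924.2 mm², y = 129.85 mm, Ī = 164 704 mm⁴.
Centroid: ȳ = ΣA·y / ΣA = 71.459 mm.
Transfer each piece to the horizontal centroidal axis using Ī + A·d² with d = y − 71.459:
  rectangular body: d = -13.959 mm → contributes +10 440 255 mm⁴
  semicircular cap: d = 58.396 mm → contributes +6 726 459 mm⁴
Total I = 17 166 714 mm⁴.
Radius of gyration: k = √(I/A) = √(17 166 714 / 9974.2) = 41.486 mm.

k_x ≈ 41.5 mm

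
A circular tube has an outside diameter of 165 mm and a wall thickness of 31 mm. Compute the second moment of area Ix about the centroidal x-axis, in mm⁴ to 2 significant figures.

Ix ≈ 3.1 × 10⁷ mm⁴

Decompose the section into non-overlapping parts with the origin at the bottom-left of its bounding rectangle.
Outer circle: ⌀165, A = 21 382 mm², y = 82.5 mm, Ī = 36 383 601 mm⁴.
Bore (subtracted): ⌀103, A = 8 332 mm², y = 82.5 mm, Ī = 5 524 828 mm⁴.
By symmetry the centroid is at mid-height, ȳ = 82.5 mm.
All pieces are centred on the centroidal x-axis, so I = ΣĪ (holes subtracted) = 30 858 772 mm⁴.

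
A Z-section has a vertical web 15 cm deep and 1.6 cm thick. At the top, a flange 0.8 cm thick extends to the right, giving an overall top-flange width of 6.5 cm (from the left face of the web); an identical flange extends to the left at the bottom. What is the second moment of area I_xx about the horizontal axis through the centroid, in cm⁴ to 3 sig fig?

I_xx ≈ 846 cm⁴

Decompose the section into non-overlapping parts with the origin at the bottom-left of its bounding rectangle.
Web: 1.6 × 15, A = 24 cm², y = 7.5 cm, Ī = 450 cm⁴.
Top flange (beyond web): 4.9 × 0.8, A = 3.92 cm², y = 14.6 cm, Ī = 0.20907 cm⁴.
Bottom flange (beyond web): 4.9 × 0.8, A = 3.92 cm², y = 0.4 cm, Ī = 0.20907 cm⁴.
Centroid: ȳ = ΣA·y / ΣA = 7.5 cm.
Transfer each piece to the horizontal axis through the centroid using Ī + A·d² with d = y − 7.5:
  web: d = 0 cm → contributes +450 cm⁴
  top flange (beyond web): d = 7.1 cm → contributes +197.82 cm⁴
  bottom flange (beyond web): d = -7.1 cm → contributes +197.82 cm⁴
Total I = 845.63 cm⁴.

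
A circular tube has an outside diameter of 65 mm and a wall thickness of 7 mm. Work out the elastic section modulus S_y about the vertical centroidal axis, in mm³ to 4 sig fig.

S_y ≈ 1.674 × 10⁴ mm³

Treat the section as a set of non-overlapping primitives; coordinates are from the bounding-box lower-left.
Outer circle: ⌀65, A = 3318.31 mm², x = 32.5 mm, Ī = 876 241 mm⁴.
Bore (subtracted): ⌀51, A = 2042.82 mm², x = 32.5 mm, Ī = 332 086 mm⁴.
By symmetry the centroid is at mid-width, x̄ = 32.5 mm.
All pieces are centred on the vertical centroidal axis, so I = ΣĪ (holes subtracted) = 544 154 mm⁴.
Extreme fibre distance c = 32.5 mm; S = I/c = 16743.2 mm³.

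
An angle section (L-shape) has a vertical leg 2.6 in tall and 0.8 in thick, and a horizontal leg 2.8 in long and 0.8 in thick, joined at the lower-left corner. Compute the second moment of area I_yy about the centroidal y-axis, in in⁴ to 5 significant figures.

I_yy ≈ 2.4168 in⁴

Break the section into simple shapes (no overlaps), measuring from the bottom-left corner of the bounding box.
Vertical leg: 0.8 × 2.6, A = 2.08 in², x = 0.4 in, Ī = 0.1109333 in⁴.
Horizontal leg (remainder): 2 × 0.8, A = 1.6 in², x = 1.8 in, Ī = 0.5333333 in⁴.
Centroid: x̄ = ΣA·x / ΣA = 1.008696 in.
Transfer each piece to the centroidal y-axis using Ī + A·d² with d = x − 1.008696:
  vertical leg: d = -0.6086957 in → contributes +0.881595 in⁴
  horizontal leg (remainder): d = 0.7913043 in → contributes +1.535193 in⁴
Total I = 2.416788 in⁴.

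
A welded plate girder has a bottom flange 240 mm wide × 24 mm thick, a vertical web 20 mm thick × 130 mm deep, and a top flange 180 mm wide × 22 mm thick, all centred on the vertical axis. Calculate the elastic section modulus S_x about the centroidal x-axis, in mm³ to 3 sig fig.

Break the section into simple shapes (no overlaps), measuring from the bottom-left corner of the bounding box.
Bottom plate: 240 × 24, A = 5 760 mm², y = 12 mm, Ī = 276 480 mm⁴.
Web plate: 20 × 130, A = 2 600 mm², y = 89 mm, Ī = 3 661 667 mm⁴.
Top plate: 180 × 22, A = 3 960 mm², y = 165 mm, Ī = 159 720 mm⁴.
Centroid: ȳ = ΣA·y / ΣA = 77.429 mm.
Transfer each piece to the centroidal x-axis using Ī + A·d² with d = y − 77.429:
  bottom plate: d = -65.429 mm → contributes +24 934 452 mm⁴
  web plate: d = 11.571 mm → contributes +4 009 801 mm⁴
  top plate: d = 87.571 mm → contributes +30 527 990 mm⁴
Total I = 59 472 244 mm⁴.
Extreme fibre distance c = 98.571 mm; S = I/c = 603 342 mm³.

S_x ≈ 6.03 × 10⁵ mm³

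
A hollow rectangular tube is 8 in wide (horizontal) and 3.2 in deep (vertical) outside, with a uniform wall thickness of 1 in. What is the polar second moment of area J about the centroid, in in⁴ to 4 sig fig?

J ≈ 135.9 in⁴

Break the section into simple shapes (no overlaps), measuring from the bottom-left corner of the bounding box.
Outer rectangle: 8 × 3.2, A = 25.6 in², y = 1.6 in, Ī = 21.8453 in⁴.
Inner void (subtracted): 6 × 1.2, A = 7.2 in², y = 1.6 in, Ī = 0.864 in⁴.
By symmetry the centroid is at mid-height, ȳ = 1.6 in.
All pieces are centred on the centroidal x-axis, so I = ΣĪ (holes subtracted) = 20.9813 in⁴.
Repeating about the centroidal y-axis gives I_y = 114.933 in⁴.
Polar second moment: J = I_x + I_y = 135.915 in⁴.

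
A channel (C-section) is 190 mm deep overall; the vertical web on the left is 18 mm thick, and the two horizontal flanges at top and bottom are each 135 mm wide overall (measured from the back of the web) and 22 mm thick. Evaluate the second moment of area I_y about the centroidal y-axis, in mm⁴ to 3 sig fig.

I_y ≈ 1.53 × 10⁷ mm⁴

Decompose the section into non-overlapping parts with the origin at the bottom-left of its bounding rectangle.
Web: 18 × 190, A = 3 420 mm², x = 9 mm, Ī = 92 340 mm⁴.
Top flange (beyond web): 117 × 22, A = 2 574 mm², x = 76.5 mm, Ī = 2 936 291 mm⁴.
Bottom flange (beyond web): 117 × 22, A = 2 574 mm², x = 76.5 mm, Ī = 2 936 291 mm⁴.
Centroid: x̄ = ΣA·x / ΣA = 49.557 mm.
Transfer each piece to the centroidal y-axis using Ī + A·d² with d = x − 49.557:
  web: d = -40.557 mm → contributes +5 717 719 mm⁴
  top flange (beyond web): d = 26.943 mm → contributes +4 804 861 mm⁴
  bottom flange (beyond web): d = 26.943 mm → contributes +4 804 861 mm⁴
Total I = 15 327 440 mm⁴.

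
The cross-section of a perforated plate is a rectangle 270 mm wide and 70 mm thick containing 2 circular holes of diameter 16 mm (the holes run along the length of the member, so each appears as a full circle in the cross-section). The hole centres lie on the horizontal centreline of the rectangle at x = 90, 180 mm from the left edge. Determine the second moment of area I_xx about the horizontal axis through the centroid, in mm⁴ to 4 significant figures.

I_xx ≈ 7.711 × 10⁶ mm⁴

Treat the section as a set of non-overlapping primitives; coordinates are from the bounding-box lower-left.
Plate: 270 × 70, A = 18 900 mm², y = 35 mm, Ī = 7 717 500 mm⁴.
Hole 1 (subtracted): ⌀16, A = 201.062 mm², y = 35 mm, Ī = 3216.99 mm⁴.
Hole 2 (subtracted): ⌀16, A = 201.062 mm², y = 35 mm, Ī = 3216.99 mm⁴.
By symmetry the centroid is at mid-height, ȳ = 35 mm.
All pieces are centred on the horizontal axis through the centroid, so I = ΣĪ (holes subtracted) = 7 711 066 mm⁴.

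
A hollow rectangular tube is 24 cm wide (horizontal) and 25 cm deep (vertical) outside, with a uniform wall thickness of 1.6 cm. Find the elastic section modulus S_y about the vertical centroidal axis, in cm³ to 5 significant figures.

S_y ≈ 1037.7 cm³

Break the section into simple shapes (no overlaps), measuring from the bottom-left corner of the bounding box.
Outer rectangle: 24 × 25, A = 600 cm², x = 12 cm, Ī = 28 800 cm⁴.
Inner void (subtracted): 20.8 × 21.8, A = 453.44 cm², x = 12 cm, Ī = 16348.02 cm⁴.
By symmetry the centroid is at mid-width, x̄ = 12 cm.
All pieces are centred on the vertical centroidal axis, so I = ΣĪ (holes subtracted) = 12451.98 cm⁴.
Extreme fibre distance c = 12 cm; S = I/c = 1037.665 cm³.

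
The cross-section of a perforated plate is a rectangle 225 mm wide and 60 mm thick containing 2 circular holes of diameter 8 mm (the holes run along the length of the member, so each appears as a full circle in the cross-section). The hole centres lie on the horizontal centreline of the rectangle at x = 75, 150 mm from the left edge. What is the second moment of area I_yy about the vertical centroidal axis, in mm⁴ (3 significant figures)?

Decompose the section into non-overlapping parts with the origin at the bottom-left of its bounding rectangle.
Plate: 225 × 60, A = 13 500 mm², x = 112.5 mm, Ī = 56 953 125 mm⁴.
Hole 1 (subtracted): ⌀8, A = 50.265 mm², x = 75 mm, Ī = 201.06 mm⁴.
Hole 2 (subtracted): ⌀8, A = 50.265 mm², x = 150 mm, Ī = 201.06 mm⁴.
By symmetry the centroid is at mid-width, x̄ = 112.5 mm.
Transfer each piece to the vertical centroidal axis using Ī + A·d² with d = x − 112.5:
  plate: d = 0 mm → contributes +56 953 125 mm⁴
  hole 1: d = -37.5 mm → contributes −70 887 mm⁴
  hole 2: d = 37.5 mm → contributes −70 887 mm⁴
Total I = 56 811 351 mm⁴.

I_yy ≈ 5.68 × 10⁷ mm⁴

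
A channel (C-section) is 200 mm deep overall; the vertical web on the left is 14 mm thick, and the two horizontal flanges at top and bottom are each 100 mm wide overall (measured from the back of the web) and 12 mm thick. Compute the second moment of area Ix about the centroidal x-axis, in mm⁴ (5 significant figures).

Decompose the section into non-overlapping parts with the origin at the bottom-left of its bounding rectangle.
Web: 14 × 200, A = 2 800 mm², y = 100 mm, Ī = 9 333 333 mm⁴.
Top flange (beyond web): 86 × 12, A = 1 032 mm², y = 194 mm, Ī = 12 384 mm⁴.
Bottom flange (beyond web): 86 × 12, A = 1 032 mm², y = 6 mm, Ī = 12 384 mm⁴.
By symmetry the centroid is at mid-height, ȳ = 100 mm.
Transfer each piece to the centroidal x-axis using Ī + A·d² with d = y − 100:
  web: d = 0 mm → contributes +9 333 333 mm⁴
  top flange (beyond web): d = 94 mm → contributes +9 131 136 mm⁴
  bottom flange (beyond web): d = -94 mm → contributes +9 131 136 mm⁴
Total I = 27 595 605 mm⁴.

Ix ≈ 2.7596 × 10⁷ mm⁴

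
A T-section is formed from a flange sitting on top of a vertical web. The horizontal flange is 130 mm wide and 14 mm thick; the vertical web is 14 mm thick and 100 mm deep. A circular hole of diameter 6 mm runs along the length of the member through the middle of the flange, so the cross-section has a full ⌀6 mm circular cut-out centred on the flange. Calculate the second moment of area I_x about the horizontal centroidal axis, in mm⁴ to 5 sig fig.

Treat the section as a set of non-overlapping primitives; coordinates are from the bounding-box lower-left.
Flange: 130 × 14, A = 1 820 mm², y = 107 mm, Ī = 29726.67 mm⁴.
Web: 14 × 100, A = 1 400 mm², y = 50 mm, Ī = 1 166 667 mm⁴.
Hole (subtracted): ⌀6, A = 28.27433 mm², y = 107 mm, Ī = 63.61725 mm⁴.
Centroid: ȳ = ΣA·y / ΣA = 81.99785 mm.
Transfer each piece to the horizontal centroidal axis using Ī + A·d² with d = y − 81.99785:
  flange: d = 25.00215 mm → contributes +1 167 422 mm⁴
  web: d = -31.99785 mm → contributes +2 600 074 mm⁴
  hole: d = 25.00215 mm → contributes −17738.11 mm⁴
Total I = 3 749 758 mm⁴.

I_x ≈ 3.7498 × 10⁶ mm⁴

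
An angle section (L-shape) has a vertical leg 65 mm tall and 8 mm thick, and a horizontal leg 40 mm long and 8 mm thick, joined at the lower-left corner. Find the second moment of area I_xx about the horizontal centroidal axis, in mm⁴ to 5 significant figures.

I_xx ≈ 3.2379 × 10⁵ mm⁴

Decompose the section into non-overlapping parts with the origin at the bottom-left of its bounding rectangle.
Vertical leg: 8 × 65, A = 520 mm², y = 32.5 mm, Ī = 183083.3 mm⁴.
Horizontal leg (remainder): 32 × 8, A = 256 mm², y = 4 mm, Ī = 1365.333 mm⁴.
Centroid: ȳ = ΣA·y / ΣA = 23.09794 mm.
Transfer each piece to the horizontal centroidal axis using Ī + A·d² with d = y − 23.09794:
  vertical leg: d = 9.402062 mm → contributes +229050.7 mm⁴
  horizontal leg (remainder): d = -19.09794 mm → contributes +94736.53 mm⁴
Total I = 323787.2 mm⁴.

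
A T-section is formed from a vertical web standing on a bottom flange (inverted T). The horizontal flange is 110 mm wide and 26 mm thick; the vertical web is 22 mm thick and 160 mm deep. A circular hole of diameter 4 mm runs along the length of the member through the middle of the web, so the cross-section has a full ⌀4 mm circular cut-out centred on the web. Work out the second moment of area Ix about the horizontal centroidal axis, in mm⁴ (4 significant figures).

Ix ≈ 2.130 × 10⁷ mm⁴

Split into non-overlapping primitives; take the origin at the lower-left of the bounding box.
Flange: 110 × 26, A = 2 860 mm², y = 13 mm, Ī = 161 113 mm⁴.
Web: 22 × 160, A = 3 520 mm², y = 106 mm, Ī = 7 509 333 mm⁴.
Hole (subtracted): ⌀4, A = 12.5664 mm², y = 106 mm, Ī = 12.5664 mm⁴.
Centroid: ȳ = ΣA·y / ΣA = 64.2281 mm.
Transfer each piece to the horizontal centroidal axis using Ī + A·d² with d = y − 64.2281:
  flange: d = -51.2281 mm → contributes +7 666 654 mm⁴
  web: d = 41.7719 mm → contributes +13 651 361 mm⁴
  hole: d = 41.7719 mm → contributes −21939.6 mm⁴
Total I = 21 296 076 mm⁴.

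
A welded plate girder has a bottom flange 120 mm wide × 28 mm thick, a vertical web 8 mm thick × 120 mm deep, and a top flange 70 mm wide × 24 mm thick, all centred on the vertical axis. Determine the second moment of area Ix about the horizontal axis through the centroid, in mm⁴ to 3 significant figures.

Ix ≈ 2.58 × 10⁷ mm⁴

Break the section into simple shapes (no overlaps), measuring from the bottom-left corner of the bounding box.
Bottom plate: 120 × 28, A = 3 360 mm², y = 14 mm, Ī = 219 520 mm⁴.
Web plate: 8 × 120, A = 960 mm², y = 88 mm, Ī = 1 152 000 mm⁴.
Top plate: 70 × 24, A = 1 680 mm², y = 160 mm, Ī = 80 640 mm⁴.
Centroid: ȳ = ΣA·y / ΣA = 66.72 mm.
Transfer each piece to the horizontal axis through the centroid using Ī + A·d² with d = y − 66.72:
  bottom plate: d = -52.72 mm → contributes +9 558 299 mm⁴
  web plate: d = 21.28 mm → contributes +1 586 725 mm⁴
  top plate: d = 93.28 mm → contributes +14 698 586 mm⁴
Total I = 25 843 610 mm⁴.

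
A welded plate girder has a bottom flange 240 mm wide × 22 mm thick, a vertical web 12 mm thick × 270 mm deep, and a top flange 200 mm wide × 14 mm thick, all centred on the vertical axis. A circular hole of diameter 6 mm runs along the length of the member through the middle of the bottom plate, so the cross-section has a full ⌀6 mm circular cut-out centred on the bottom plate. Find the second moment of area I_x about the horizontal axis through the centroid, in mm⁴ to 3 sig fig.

I_x ≈ 1.76 × 10⁸ mm⁴

Treat the section as a set of non-overlapping primitives; coordinates are from the bounding-box lower-left.
Bottom plate: 240 × 22, A = 5 280 mm², y = 11 mm, Ī = 212 960 mm⁴.
Web plate: 12 × 270, A = 3 240 mm², y = 157 mm, Ī = 19 683 000 mm⁴.
Top plate: 200 × 14, A = 2 800 mm², y = 299 mm, Ī = 45 733 mm⁴.
Hole (subtracted): ⌀6, A = 28.274 mm², y = 11 mm, Ī = 63.617 mm⁴.
Centroid: ȳ = ΣA·y / ΣA = 124.31 mm.
Transfer each piece to the horizontal axis through the centroid using Ī + A·d² with d = y − 124.31:
  bottom plate: d = -113.31 mm → contributes +68 001 009 mm⁴
  web plate: d = 32.692 mm → contributes +23 145 858 mm⁴
  top plate: d = 174.69 mm → contributes +85 494 406 mm⁴
  hole: d = -113.31 mm → contributes −363 068 mm⁴
Total I = 176 278 205 mm⁴.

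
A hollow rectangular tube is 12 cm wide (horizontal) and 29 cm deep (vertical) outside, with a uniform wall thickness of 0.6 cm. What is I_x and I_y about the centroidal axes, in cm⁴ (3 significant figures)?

I_x ≈ 5050 cm⁴, I_y ≈ 1260 cm⁴

Treat the section as a set of non-overlapping primitives; coordinates are from the bounding-box lower-left.
Outer rectangle: 12 × 29, A = 348 cm², y = 14.5 cm, Ī = 24 389 cm⁴.
Inner void (subtracted): 10.8 × 27.8, A = 300.24 cm², y = 14.5 cm, Ī = 19 336 cm⁴.
By symmetry the centroid is at mid-height, ȳ = 14.5 cm.
All pieces are centred on the centroidal x-axis, so I = ΣĪ (holes subtracted) = 5052.5 cm⁴.
Repeating about the centroidal y-axis gives I_y = 1257.7 cm⁴.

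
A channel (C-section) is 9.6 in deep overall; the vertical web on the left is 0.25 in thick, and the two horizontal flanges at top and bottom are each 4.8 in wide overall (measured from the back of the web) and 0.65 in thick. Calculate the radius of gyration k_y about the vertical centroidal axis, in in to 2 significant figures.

Decompose the section into non-overlapping parts with the origin at the bottom-left of its bounding rectangle.
Web: 0.25 × 9.6, A = 2.4 in², x = 0.125 in, Ī = 0.0125 in⁴.
Top flange (beyond web): 4.55 × 0.65, A = 2.958 in², x = 2.525 in, Ī = 5.102 in⁴.
Bottom flange (beyond web): 4.55 × 0.65, A = 2.958 in², x = 2.525 in, Ī = 5.102 in⁴.
Centroid: x̄ = ΣA·x / ΣA = 1.832 in.
Transfer each piece to the vertical centroidal axis using Ī + A·d² with d = x − 1.832:
  web: d = -1.707 in → contributes +7.008 in⁴
  top flange (beyond web): d = 0.6927 in → contributes +6.522 in⁴
  bottom flange (beyond web): d = 0.6927 in → contributes +6.522 in⁴
Total I = 20.05 in⁴.
Radius of gyration: k = √(I/A) = √(20.05 / 8.315) = 1.553 in.

k_y ≈ 1.6 in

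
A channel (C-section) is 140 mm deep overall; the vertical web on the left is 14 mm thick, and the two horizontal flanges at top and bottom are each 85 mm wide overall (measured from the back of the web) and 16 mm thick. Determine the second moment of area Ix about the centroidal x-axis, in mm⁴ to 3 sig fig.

Treat the section as a set of non-overlapping primitives; coordinates are from the bounding-box lower-left.
Web: 14 × 140, A = 1 960 mm², y = 70 mm, Ī = 3 201 333 mm⁴.
Top flange (beyond web): 71 × 16, A = 1 136 mm², y = 132 mm, Ī = 24 235 mm⁴.
Bottom flange (beyond web): 71 × 16, A = 1 136 mm², y = 8 mm, Ī = 24 235 mm⁴.
By symmetry the centroid is at mid-height, ȳ = 70 mm.
Transfer each piece to the centroidal x-axis using Ī + A·d² with d = y − 70:
  web: d = 0 mm → contributes +3 201 333 mm⁴
  top flange (beyond web): d = 62 mm → contributes +4 391 019 mm⁴
  bottom flange (beyond web): d = -62 mm → contributes +4 391 019 mm⁴
Total I = 11 983 371 mm⁴.

Ix ≈ 1.20 × 10⁷ mm⁴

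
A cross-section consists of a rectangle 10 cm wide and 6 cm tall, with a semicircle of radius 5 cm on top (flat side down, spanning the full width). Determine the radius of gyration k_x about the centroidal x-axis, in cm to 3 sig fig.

k_x ≈ 2.96 cm

Treat the section as a set of non-overlapping primitives; coordinates are from the bounding-box lower-left.
Rectangular body: 10 × 6, A = 60 cm², y = 3 cm, Ī = 180 cm⁴.
Semicircular cap: semicircle r = 5, A = 39.27 cm², y = 8.1221 cm, Ī = 68.598 cm⁴.
Centroid: ȳ = ΣA·y / ΣA = 5.0262 cm.
Transfer each piece to the centroidal x-axis using Ī + A·d² with d = y − 5.0262:
  rectangular body: d = -2.0262 cm → contributes +426.33 cm⁴
  semicircular cap: d = 3.0958 cm → contributes +444.97 cm⁴
Total I = 871.31 cm⁴.
Radius of gyration: k = √(I/A) = √(871.31 / 99.27) = 2.9626 cm.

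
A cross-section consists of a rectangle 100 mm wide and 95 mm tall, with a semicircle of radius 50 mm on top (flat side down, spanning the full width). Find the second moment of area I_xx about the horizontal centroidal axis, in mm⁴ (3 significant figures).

Split into non-overlapping primitives; take the origin at the lower-left of the bounding box.
Rectangular body: 100 × 95, A = 9 500 mm², y = 47.5 mm, Ī = 7 144 792 mm⁴.
Semicircular cap: semicircle r = 50, A = 3 927 mm², y = 116.22 mm, Ī = 685 981 mm⁴.
Centroid: ȳ = ΣA·y / ΣA = 67.599 mm.
Transfer each piece to the horizontal centroidal axis using Ī + A·d² with d = y − 67.599:
  rectangular body: d = -20.099 mm → contributes +10 982 400 mm⁴
  semicircular cap: d = 48.622 mm → contributes +9 969 750 mm⁴
Total I = 20 952 150 mm⁴.

I_xx ≈ 2.10 × 10⁷ mm⁴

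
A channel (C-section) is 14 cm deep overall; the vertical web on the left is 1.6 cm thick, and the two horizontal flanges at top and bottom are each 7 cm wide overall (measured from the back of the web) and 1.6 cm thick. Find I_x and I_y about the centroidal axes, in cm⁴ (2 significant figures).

Split into non-overlapping primitives; take the origin at the lower-left of the bounding box.
Web: 1.6 × 14, A = 22.4 cm², y = 7 cm, Ī = 365.9 cm⁴.
Top flange (beyond web): 5.4 × 1.6, A = 8.64 cm², y = 13.2 cm, Ī = 1.843 cm⁴.
Bottom flange (beyond web): 5.4 × 1.6, A = 8.64 cm², y = 0.8 cm, Ī = 1.843 cm⁴.
By symmetry the centroid is at mid-height, ȳ = 7 cm.
Transfer each piece to the centroidal x-axis using Ī + A·d² with d = y − 7:
  web: d = 0 cm → contributes +365.9 cm⁴
  top flange (beyond web): d = 6.2 cm → contributes +334 cm⁴
  bottom flange (beyond web): d = -6.2 cm → contributes +334 cm⁴
Total I = 1 034 cm⁴.
For the y-axis: x̄ = 2.324 cm.
Repeating about the centroidal y-axis gives I_y = 166.3 cm⁴.

I_x ≈ 1000 cm⁴, I_y ≈ 170 cm⁴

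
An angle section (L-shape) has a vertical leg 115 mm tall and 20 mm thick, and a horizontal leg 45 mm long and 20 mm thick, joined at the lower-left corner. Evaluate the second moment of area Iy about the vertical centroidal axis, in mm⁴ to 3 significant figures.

Break the section into simple shapes (no overlaps), measuring from the bottom-left corner of the bounding box.
Vertical leg: 20 × 115, A = 2 300 mm², x = 10 mm, Ī = 76 667 mm⁴.
Horizontal leg (remainder): 25 × 20, A = 500 mm², x = 32.5 mm, Ī = 26 042 mm⁴.
Centroid: x̄ = ΣA·x / ΣA = 14.018 mm.
Transfer each piece to the vertical centroidal axis using Ī + A·d² with d = x − 14.018:
  vertical leg: d = -4.0179 mm → contributes +113 796 mm⁴
  horizontal leg (remainder): d = 18.482 mm → contributes +196 836 mm⁴
Total I = 310 632 mm⁴.

Iy ≈ 3.11 × 10⁵ mm⁴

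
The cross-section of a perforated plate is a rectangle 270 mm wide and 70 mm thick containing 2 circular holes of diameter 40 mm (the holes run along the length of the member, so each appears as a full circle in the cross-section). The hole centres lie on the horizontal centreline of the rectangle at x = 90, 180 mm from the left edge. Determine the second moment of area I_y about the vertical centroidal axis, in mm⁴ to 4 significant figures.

I_y ≈ 1.095 × 10⁸ mm⁴

Split into non-overlapping primitives; take the origin at the lower-left of the bounding box.
Plate: 270 × 70, A = 18 900 mm², x = 135 mm, Ī = 114 817 500 mm⁴.
Hole 1 (subtracted): ⌀40, A = 1256.64 mm², x = 90 mm, Ī = 125 664 mm⁴.
Hole 2 (subtracted): ⌀40, A = 1256.64 mm², x = 180 mm, Ī = 125 664 mm⁴.
By symmetry the centroid is at mid-width, x̄ = 135 mm.
Transfer each piece to the vertical centroidal axis using Ī + A·d² with d = x − 135:
  plate: d = 0 mm → contributes +114 817 500 mm⁴
  hole 1: d = -45 mm → contributes −2 670 354 mm⁴
  hole 2: d = 45 mm → contributes −2 670 354 mm⁴
Total I = 109 476 792 mm⁴.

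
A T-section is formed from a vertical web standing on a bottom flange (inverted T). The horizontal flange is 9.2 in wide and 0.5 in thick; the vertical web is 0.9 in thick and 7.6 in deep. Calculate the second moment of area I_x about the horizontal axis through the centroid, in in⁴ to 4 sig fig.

I_x ≈ 78.13 in⁴

Treat the section as a set of non-overlapping primitives; coordinates are from the bounding-box lower-left.
Flange: 9.2 × 0.5, A = 4.6 in², y = 0.25 in, Ī = 0.0958333 in⁴.
Web: 0.9 × 7.6, A = 6.84 in², y = 4.3 in, Ī = 32.9232 in⁴.
Centroid: ȳ = ΣA·y / ΣA = 2.6715 in.
Transfer each piece to the horizontal axis through the centroid using Ī + A·d² with d = y − 2.6715:
  flange: d = -2.4215 in → contributes +27.0688 in⁴
  web: d = 1.6285 in → contributes +51.0629 in⁴
Total I = 78.1316 in⁴.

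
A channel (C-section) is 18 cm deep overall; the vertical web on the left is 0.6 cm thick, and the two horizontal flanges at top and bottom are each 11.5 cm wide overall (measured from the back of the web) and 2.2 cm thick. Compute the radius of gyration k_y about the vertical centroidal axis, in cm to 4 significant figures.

Treat the section as a set of non-overlapping primitives; coordinates are from the bounding-box lower-left.
Web: 0.6 × 18, A = 10.8 cm², x = 0.3 cm, Ī = 0.324 cm⁴.
Top flange (beyond web): 10.9 × 2.2, A = 23.98 cm², x = 6.05 cm, Ī = 237.422 cm⁴.
Bottom flange (beyond web): 10.9 × 2.2, A = 23.98 cm², x = 6.05 cm, Ī = 237.422 cm⁴.
Centroid: x̄ = ΣA·x / ΣA = 4.99316 cm.
Transfer each piece to the vertical centroidal axis using Ī + A·d² with d = x − 4.99316:
  web: d = -4.69316 cm → contributes +238.202 cm⁴
  top flange (beyond web): d = 1.05684 cm → contributes +264.206 cm⁴
  bottom flange (beyond web): d = 1.05684 cm → contributes +264.206 cm⁴
Total I = 766.613 cm⁴.
Radius of gyration: k = √(I/A) = √(766.613 / 58.76) = 3.612 cm.

k_y ≈ 3.612 cm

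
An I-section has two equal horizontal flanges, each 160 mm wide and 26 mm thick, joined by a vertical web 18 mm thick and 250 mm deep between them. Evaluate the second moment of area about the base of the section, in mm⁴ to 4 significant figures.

I_base ≈ 4.747 × 10⁸ mm⁴

Break the section into simple shapes (no overlaps), measuring from the bottom-left corner of the bounding box.
Bottom flange: 160 × 26, A = 4 160 mm², y = 13 mm, Ī = 234 347 mm⁴.
Web: 18 × 250, A = 4 500 mm², y = 151 mm, Ī = 23 437 500 mm⁴.
Top flange: 160 × 26, A = 4 160 mm², y = 289 mm, Ī = 234 347 mm⁴.
Transfer each piece to the bottom edge using Ī + A·d² with d = y − 0:
  bottom flange: d = 13 mm → contributes +937 387 mm⁴
  web: d = 151 mm → contributes +126 042 000 mm⁴
  top flange: d = 289 mm → contributes +347 681 707 mm⁴
Total I = 474 661 093 mm⁴.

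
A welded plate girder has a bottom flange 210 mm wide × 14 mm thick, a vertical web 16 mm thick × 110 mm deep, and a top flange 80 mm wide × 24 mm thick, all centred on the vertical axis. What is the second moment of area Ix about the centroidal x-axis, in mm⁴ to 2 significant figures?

Decompose the section into non-overlapping parts with the origin at the bottom-left of its bounding rectangle.
Bottom plate: 210 × 14, A = 2 940 mm², y = 7 mm, Ī = 48 020 mm⁴.
Web plate: 16 × 110, A = 1 760 mm², y = 69 mm, Ī = 1 774 667 mm⁴.
Top plate: 80 × 24, A = 1 920 mm², y = 136 mm, Ī = 92 160 mm⁴.
Centroid: ȳ = ΣA·y / ΣA = 60.9 mm.
Transfer each piece to the centroidal x-axis using Ī + A·d² with d = y − 60.9:
  bottom plate: d = -53.9 mm → contributes +8 588 476 mm⁴
  web plate: d = 8.103 mm → contributes +1 890 218 mm⁴
  top plate: d = 75.1 mm → contributes +10 921 763 mm⁴
Total I = 21 400 457 mm⁴.

Ix ≈ 2.1 × 10⁷ mm⁴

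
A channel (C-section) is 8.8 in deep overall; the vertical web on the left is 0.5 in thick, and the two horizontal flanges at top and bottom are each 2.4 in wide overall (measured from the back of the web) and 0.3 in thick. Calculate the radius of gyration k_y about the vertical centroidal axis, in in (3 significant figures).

Treat the section as a set of non-overlapping primitives; coordinates are from the bounding-box lower-left.
Web: 0.5 × 8.8, A = 4.4 in², x = 0.25 in, Ī = 0.091667 in⁴.
Top flange (beyond web): 1.9 × 0.3, A = 0.57 in², x = 1.45 in, Ī = 0.17148 in⁴.
Bottom flange (beyond web): 1.9 × 0.3, A = 0.57 in², x = 1.45 in, Ī = 0.17148 in⁴.
Centroid: x̄ = ΣA·x / ΣA = 0.49693 in.
Transfer each piece to the vertical centroidal axis using Ī + A·d² with d = x − 0.49693:
  web: d = -0.24693 in → contributes +0.35996 in⁴
  top flange (beyond web): d = 0.95307 in → contributes +0.68923 in⁴
  bottom flange (beyond web): d = 0.95307 in → contributes +0.68923 in⁴
Total I = 1.7384 in⁴.
Radius of gyration: k = √(I/A) = √(1.7384 / 5.54) = 0.56017 in.

k_y ≈ 0.560 in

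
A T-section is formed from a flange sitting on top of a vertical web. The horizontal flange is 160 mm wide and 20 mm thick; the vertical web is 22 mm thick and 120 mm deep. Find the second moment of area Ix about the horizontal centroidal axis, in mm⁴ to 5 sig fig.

Decompose the section into non-overlapping parts with the origin at the bottom-left of its bounding rectangle.
Flange: 160 × 20, A = 3 200 mm², y = 130 mm, Ī = 106666.7 mm⁴.
Web: 22 × 120, A = 2 640 mm², y = 60 mm, Ī = 3 168 000 mm⁴.
Centroid: ȳ = ΣA·y / ΣA = 98.35616 mm.
Transfer each piece to the horizontal centroidal axis using Ī + A·d² with d = y − 98.35616:
  flange: d = 31.64384 mm → contributes +3 310 930 mm⁴
  web: d = -38.35616 mm → contributes +7 051 956 mm⁴
Total I = 10 362 886 mm⁴.

Ix ≈ 1.0363 × 10⁷ mm⁴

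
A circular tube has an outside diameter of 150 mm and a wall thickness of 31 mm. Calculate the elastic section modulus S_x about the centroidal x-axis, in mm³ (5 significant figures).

Decompose the section into non-overlapping parts with the origin at the bottom-left of its bounding rectangle.
Outer circle: ⌀150, A = 17671.46 mm², y = 75 mm, Ī = 24 850 489 mm⁴.
Bore (subtracted): ⌀88, A = 6082.123 mm², y = 75 mm, Ī = 2 943 748 mm⁴.
By symmetry the centroid is at mid-height, ȳ = 75 mm.
All pieces are centred on the centroidal x-axis, so I = ΣĪ (holes subtracted) = 21 906 741 mm⁴.
Extreme fibre distance c = 75 mm; S = I/c = 292089.9 mm³.

S_x ≈ 2.9209 × 10⁵ mm³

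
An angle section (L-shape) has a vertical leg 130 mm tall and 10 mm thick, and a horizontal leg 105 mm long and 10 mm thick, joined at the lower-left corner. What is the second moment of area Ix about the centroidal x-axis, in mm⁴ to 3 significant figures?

Ix ≈ 3.81 × 10⁶ mm⁴

Break the section into simple shapes (no overlaps), measuring from the bottom-left corner of the bounding box.
Vertical leg: 10 × 130, A = 1 300 mm², y = 65 mm, Ī = 1 830 833 mm⁴.
Horizontal leg (remainder): 95 × 10, A = 950 mm², y = 5 mm, Ī = 7916.7 mm⁴.
Centroid: ȳ = ΣA·y / ΣA = 39.667 mm.
Transfer each piece to the centroidal x-axis using Ī + A·d² with d = y − 39.667:
  vertical leg: d = 25.333 mm → contributes +2 665 144 mm⁴
  horizontal leg (remainder): d = -34.667 mm → contributes +1 149 606 mm⁴
Total I = 3 814 750 mm⁴.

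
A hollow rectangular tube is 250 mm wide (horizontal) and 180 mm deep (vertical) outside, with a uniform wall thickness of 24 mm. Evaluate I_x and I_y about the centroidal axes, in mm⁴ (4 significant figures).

I_x ≈ 8.278 × 10⁷ mm⁴, I_y ≈ 1.437 × 10⁸ mm⁴

Split into non-overlapping primitives; take the origin at the lower-left of the bounding box.
Outer rectangle: 250 × 180, A = 45 000 mm², y = 90 mm, Ī = 121 500 000 mm⁴.
Inner void (subtracted): 202 × 132, A = 26 664 mm², y = 90 mm, Ī = 38 716 128 mm⁴.
By symmetry the centroid is at mid-height, ȳ = 90 mm.
All pieces are centred on the centroidal x-axis, so I = ΣĪ (holes subtracted) = 82 783 872 mm⁴.
Repeating about the centroidal y-axis gives I_y = 143 708 512 mm⁴.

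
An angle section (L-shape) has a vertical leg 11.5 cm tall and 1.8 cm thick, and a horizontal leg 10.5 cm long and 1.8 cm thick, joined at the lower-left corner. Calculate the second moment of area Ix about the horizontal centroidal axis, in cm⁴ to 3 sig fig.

Split into non-overlapping primitives; take the origin at the lower-left of the bounding box.
Vertical leg: 1.8 × 11.5, A = 20.7 cm², y = 5.75 cm, Ī = 228.13 cm⁴.
Horizontal leg (remainder): 8.7 × 1.8, A = 15.66 cm², y = 0.9 cm, Ī = 4.2282 cm⁴.
Centroid: ȳ = ΣA·y / ΣA = 3.6611 cm.
Transfer each piece to the horizontal centroidal axis using Ī + A·d² with d = y − 3.6611:
  vertical leg: d = 2.0889 cm → contributes +318.45 cm⁴
  horizontal leg (remainder): d = -2.7611 cm → contributes +123.62 cm⁴
Total I = 442.07 cm⁴.

Ix ≈ 442 cm⁴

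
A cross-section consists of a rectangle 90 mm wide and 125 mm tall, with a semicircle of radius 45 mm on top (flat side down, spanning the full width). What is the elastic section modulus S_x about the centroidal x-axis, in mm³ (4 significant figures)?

S_x ≈ 3.531 × 10⁵ mm³

Split into non-overlapping primitives; take the origin at the lower-left of the bounding box.
Rectangular body: 90 × 125, A = 11 250 mm², y = 62.5 mm, Ī = 14 648 438 mm⁴.
Semicircular cap: semicircle r = 45, A = 3180.86 mm², y = 144.099 mm, Ī = 450 072 mm⁴.
Centroid: ȳ = ΣA·y / ΣA = 80.486 mm.
Transfer each piece to the centroidal x-axis using Ī + A·d² with d = y − 80.486:
  rectangular body: d = -17.986 mm → contributes +18 287 781 mm⁴
  semicircular cap: d = 63.6126 mm → contributes +13 321 618 mm⁴
Total I = 31 609 399 mm⁴.
Extreme fibre distance c = 89.514 mm; S = I/c = 353 123 mm³.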